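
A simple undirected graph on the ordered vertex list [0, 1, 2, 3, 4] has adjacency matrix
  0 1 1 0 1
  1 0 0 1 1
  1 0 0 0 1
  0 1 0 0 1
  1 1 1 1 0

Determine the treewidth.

A width-2 tree decomposition is:
Bags: B1 = {0, 1, 4}  B2 = {0, 2, 4}  B3 = {1, 3, 4}
Tree: B1–B2, B1–B3
Each bag holds 3 vertices, so the decomposition has width 2, which upper-bounds the treewidth. On the other hand G contains the 3-clique {0, 1, 4}. A clique must lie in a single bag of any decomposition, so no decomposition can have width below 2. Therefore the treewidth is 2.

2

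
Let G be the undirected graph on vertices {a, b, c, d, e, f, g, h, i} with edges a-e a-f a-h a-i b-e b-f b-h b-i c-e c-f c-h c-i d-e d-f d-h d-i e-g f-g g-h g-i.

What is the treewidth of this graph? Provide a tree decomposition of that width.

The largest bag has 5 vertices, giving width 4; this decomposition certifies tw(G) ≤ 4. For the lower bound: the 5 vertex sets {e,g}, {d,f}, {c,h}, {i}, {b} are disjoint, each induces a connected subgraph, and every pair is joined by at least one edge of G. Contracting each set to a single vertex therefore yields K_{5} as a minor, and since treewidth is minor-monotone, tw(G) ≥ tw(K_{5}) = 4. Therefore the treewidth is 4.

Treewidth 4.
One such decomposition:
Bags: B1 = {e, f, g, h, i}  B2 = {d, e, f, h, i}  B3 = {c, e, f, h, i}  B4 = {b, e, f, h, i}  B5 = {a, e, f, h, i}
Tree: B1–B2, B2–B3, B3–B4, B4–B5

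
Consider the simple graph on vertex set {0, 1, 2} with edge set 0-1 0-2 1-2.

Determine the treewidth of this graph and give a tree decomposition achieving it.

Treewidth 2.
One optimal decomposition is:
Bags: B1 = {0, 1, 2}
Tree: (single bag)

A single bag containing all 3 vertices is trivially a valid decomposition of width 2. Conversely, {0, 1, 2} is a clique of size 3, and the vertices of any clique must share a bag in every tree decomposition; so some bag has ≥ 3 vertices and tw(G) ≥ 2. Hence tw(G) = 2 exactly.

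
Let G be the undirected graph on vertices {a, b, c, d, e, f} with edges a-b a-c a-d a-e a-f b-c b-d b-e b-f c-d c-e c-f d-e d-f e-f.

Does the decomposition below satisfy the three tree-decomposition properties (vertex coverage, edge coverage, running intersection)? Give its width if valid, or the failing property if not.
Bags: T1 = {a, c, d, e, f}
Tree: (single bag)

No — vertex b appears in no bag.

A tree decomposition must satisfy three properties: every vertex lies in some bag; for every edge, both endpoints lie together in some bag; and for every vertex, the bags containing it form a connected subtree. Here vertex b appears in no bag, so the decomposition is invalid.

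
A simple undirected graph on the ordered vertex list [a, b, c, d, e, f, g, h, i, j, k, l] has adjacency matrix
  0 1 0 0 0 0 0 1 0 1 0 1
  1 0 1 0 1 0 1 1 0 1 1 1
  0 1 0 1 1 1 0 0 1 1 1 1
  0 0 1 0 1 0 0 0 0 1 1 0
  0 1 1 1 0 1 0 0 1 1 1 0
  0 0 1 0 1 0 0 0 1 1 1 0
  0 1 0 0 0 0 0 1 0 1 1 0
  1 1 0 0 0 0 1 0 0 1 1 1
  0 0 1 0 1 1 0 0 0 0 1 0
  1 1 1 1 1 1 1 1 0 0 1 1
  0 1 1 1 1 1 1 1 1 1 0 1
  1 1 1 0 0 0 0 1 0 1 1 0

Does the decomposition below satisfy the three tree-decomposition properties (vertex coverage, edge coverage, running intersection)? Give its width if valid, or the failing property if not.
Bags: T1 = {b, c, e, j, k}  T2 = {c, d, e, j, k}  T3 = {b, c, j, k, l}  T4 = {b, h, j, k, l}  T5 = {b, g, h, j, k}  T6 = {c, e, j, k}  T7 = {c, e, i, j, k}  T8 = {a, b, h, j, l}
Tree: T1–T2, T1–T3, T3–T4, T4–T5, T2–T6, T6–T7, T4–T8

No — vertex f appears in no bag.

A tree decomposition must satisfy three properties: every vertex lies in some bag; for every edge, both endpoints lie together in some bag; and for every vertex, the bags containing it form a connected subtree. Here vertex f appears in no bag, so the decomposition is invalid.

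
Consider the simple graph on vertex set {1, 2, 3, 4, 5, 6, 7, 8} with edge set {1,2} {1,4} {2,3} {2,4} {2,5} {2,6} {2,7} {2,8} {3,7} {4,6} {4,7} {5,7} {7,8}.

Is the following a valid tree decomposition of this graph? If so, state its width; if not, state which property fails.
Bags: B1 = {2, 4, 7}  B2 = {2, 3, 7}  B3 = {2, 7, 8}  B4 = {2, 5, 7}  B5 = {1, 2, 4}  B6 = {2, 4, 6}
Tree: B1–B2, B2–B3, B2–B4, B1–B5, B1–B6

Every vertex of G appears in some bag (union = {1, 2, 3, 4, 5, 6, 7, 8}); every edge is covered by a bag; and for each vertex v the set of bags containing v is connected in the bag tree. The decomposition is therefore valid. The largest bag has 3 vertices, so the width is 2.

Yes; width 2.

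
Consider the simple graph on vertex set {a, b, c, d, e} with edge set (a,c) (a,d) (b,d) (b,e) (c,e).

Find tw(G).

A width-2 tree decomposition is:
Bags: B1 = {a, c, d}  B2 = {b, c, d}  B3 = {b, c, e}
Tree: B1–B2, B2–B3
Each bag holds 3 vertices, so the decomposition has width 2, which upper-bounds the treewidth. Since c–a–d–b–e–c is a cycle in G, G is not acyclic. Forests are exactly the graphs of treewidth ≤ 1, so tw(G) ≥ 2. Combining the bounds, tw(G) = 2.

2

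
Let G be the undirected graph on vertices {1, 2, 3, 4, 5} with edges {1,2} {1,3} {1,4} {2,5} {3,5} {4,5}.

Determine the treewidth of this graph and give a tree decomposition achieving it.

Treewidth 2.
One optimal decomposition is:
Bags: B1 = {1, 3, 5}  B2 = {1, 4, 5}  B3 = {1, 2, 5}
Tree: B1–B2, B2–B3

Every bag has size at most 3, so the width is 3 − 1 = 2 and tw(G) ≤ 2. Since 3–1–4–5–3 is a cycle in G, G is not acyclic. Forests are exactly the graphs of treewidth ≤ 1, so tw(G) ≥ 2. The upper and lower bounds meet at 2, so that is the treewidth.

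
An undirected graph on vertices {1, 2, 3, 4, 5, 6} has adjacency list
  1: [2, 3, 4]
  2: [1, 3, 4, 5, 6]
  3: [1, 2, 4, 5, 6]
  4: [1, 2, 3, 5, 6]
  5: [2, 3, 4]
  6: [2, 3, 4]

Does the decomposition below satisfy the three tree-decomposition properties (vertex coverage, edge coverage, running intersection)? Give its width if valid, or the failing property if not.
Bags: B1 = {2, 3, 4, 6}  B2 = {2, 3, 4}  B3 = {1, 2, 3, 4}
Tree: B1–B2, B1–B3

A tree decomposition must satisfy three properties: every vertex lies in some bag; for every edge, both endpoints lie together in some bag; and for every vertex, the bags containing it form a connected subtree. Here vertex 5 appears in no bag, so the decomposition is invalid.

No — vertex 5 appears in no bag.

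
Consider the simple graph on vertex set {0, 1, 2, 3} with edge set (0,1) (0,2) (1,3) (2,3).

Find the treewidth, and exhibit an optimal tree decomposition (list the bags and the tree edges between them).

Each bag holds 3 vertices, so the decomposition has width 2, which upper-bounds the treewidth. For the lower bound, G contains the cycle 3–2–0–1–3, so G is not a forest; only forests have treewidth ≤ 1, hence tw(G) ≥ 2. Combining the bounds, tw(G) = 2.

Treewidth 2.
One optimal decomposition is:
Bags: B1 = {0, 2, 3}  B2 = {0, 1, 3}
Tree: B1–B2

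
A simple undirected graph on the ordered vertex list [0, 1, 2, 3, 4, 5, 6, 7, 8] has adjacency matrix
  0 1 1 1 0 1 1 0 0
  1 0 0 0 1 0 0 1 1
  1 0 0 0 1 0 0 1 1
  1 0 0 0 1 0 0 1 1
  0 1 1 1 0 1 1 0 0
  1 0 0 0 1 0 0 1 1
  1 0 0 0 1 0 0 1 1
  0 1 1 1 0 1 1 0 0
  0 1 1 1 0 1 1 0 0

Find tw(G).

4

A width-4 tree decomposition is:
Bags: B1 = {0, 2, 4, 7, 8}  B2 = {0, 4, 5, 7, 8}  B3 = {0, 4, 6, 7, 8}  B4 = {0, 3, 4, 7, 8}  B5 = {0, 1, 4, 7, 8}
Tree: B1–B2, B2–B3, B3–B4, B4–B5
Each bag holds 5 vertices, so the decomposition has width 4, which upper-bounds the treewidth. For the lower bound: the 5 vertex sets {2,8}, {0,5}, {6,7}, {4}, {3} are disjoint, each induces a connected subgraph, and every pair is joined by at least one edge of G. Contracting each set to a single vertex therefore yields K_{5} as a minor, and since treewidth is minor-monotone, tw(G) ≥ tw(K_{5}) = 4. Hence tw(G) = 4 exactly.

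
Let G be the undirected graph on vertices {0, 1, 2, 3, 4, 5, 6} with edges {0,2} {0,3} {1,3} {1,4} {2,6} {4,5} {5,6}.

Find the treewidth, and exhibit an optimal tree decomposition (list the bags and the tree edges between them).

Each bag holds 3 vertices, so the decomposition has width 2, which upper-bounds the treewidth. The edges 0–2–6–5–4–1–3–0 form a cycle, so G is not a tree and its treewidth is at least 2. The upper and lower bounds meet at 2, so that is the treewidth.

Treewidth 2.
Bags: B1 = {0, 2, 6}  B2 = {0, 5, 6}  B3 = {0, 4, 5}  B4 = {0, 1, 4}  B5 = {0, 1, 3}
Tree: B1–B2, B2–B3, B3–B4, B4–B5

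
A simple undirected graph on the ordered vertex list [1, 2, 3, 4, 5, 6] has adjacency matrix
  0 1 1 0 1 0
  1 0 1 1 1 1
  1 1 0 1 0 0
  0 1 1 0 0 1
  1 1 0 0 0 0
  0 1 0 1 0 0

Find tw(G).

2

A width-2 tree decomposition is:
Bags: B1 = {2, 3, 4}  B2 = {1, 2, 3}  B3 = {1, 2, 5}  B4 = {2, 4, 6}
Tree: B1–B2, B2–B3, B1–B4
Every bag has size at most 3, so the width is 3 − 1 = 2 and tw(G) ≤ 2. On the other hand G contains the 3-clique {1, 2, 3}. A clique must lie in a single bag of any decomposition, so no decomposition can have width below 2. Combining the bounds, tw(G) = 2.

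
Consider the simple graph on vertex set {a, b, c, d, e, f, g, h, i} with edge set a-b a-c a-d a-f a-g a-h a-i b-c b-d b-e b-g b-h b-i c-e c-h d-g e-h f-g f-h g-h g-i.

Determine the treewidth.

3

A width-3 tree decomposition is:
Bags: B1 = {a, b, g, h}  B2 = {a, b, c, h}  B3 = {a, b, g, i}  B4 = {a, b, d, g}  B5 = {a, f, g, h}  B6 = {b, c, e, h}
Tree: B1–B2, B1–B3, B1–B4, B1–B5, B2–B6
The largest bag has 4 vertices, giving width 3; this decomposition certifies tw(G) ≤ 3. On the other hand G contains the 4-clique {a, f, g, h}. A clique must lie in a single bag of any decomposition, so no decomposition can have width below 3. Therefore the treewidth is 3.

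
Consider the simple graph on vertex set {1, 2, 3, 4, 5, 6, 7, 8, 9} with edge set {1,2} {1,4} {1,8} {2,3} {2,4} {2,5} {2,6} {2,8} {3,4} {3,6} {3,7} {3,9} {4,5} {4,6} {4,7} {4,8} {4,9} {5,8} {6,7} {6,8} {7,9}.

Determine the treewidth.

A width-3 tree decomposition is:
Bags: B1 = {2, 3, 4, 6}  B2 = {2, 4, 6, 8}  B3 = {2, 4, 5, 8}  B4 = {3, 4, 6, 7}  B5 = {3, 4, 7, 9}  B6 = {1, 2, 4, 8}
Tree: B1–B2, B2–B3, B1–B4, B4–B5, B3–B6
Each bag holds 4 vertices, so the decomposition has width 3, which upper-bounds the treewidth. For the lower bound, the 4 vertices {3, 4, 7, 9} are pairwise adjacent, and any tree decomposition puts a clique entirely inside one bag — forcing width ≥ 3. Therefore the treewidth is 3.

3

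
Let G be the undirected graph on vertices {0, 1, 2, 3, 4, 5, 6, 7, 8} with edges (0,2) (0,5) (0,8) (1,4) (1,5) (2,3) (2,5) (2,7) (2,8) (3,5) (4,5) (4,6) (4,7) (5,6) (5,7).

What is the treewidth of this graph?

A width-2 tree decomposition is:
Bags: B1 = {0, 2, 5}  B2 = {2, 5, 7}  B3 = {4, 5, 7}  B4 = {4, 5, 6}  B5 = {1, 4, 5}  B6 = {0, 2, 8}  B7 = {2, 3, 5}
Tree: B1–B2, B2–B3, B3–B4, B4–B5, B1–B6, B2–B7
The largest bag has 3 vertices, giving width 2; this decomposition certifies tw(G) ≤ 2. For the lower bound, the 3 vertices {0, 2, 8} are pairwise adjacent, and any tree decomposition puts a clique entirely inside one bag — forcing width ≥ 2. Hence tw(G) = 2 exactly.

2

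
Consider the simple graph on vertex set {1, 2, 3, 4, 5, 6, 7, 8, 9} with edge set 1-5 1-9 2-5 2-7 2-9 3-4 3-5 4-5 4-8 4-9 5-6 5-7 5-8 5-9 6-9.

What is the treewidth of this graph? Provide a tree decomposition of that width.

Treewidth 2.
One such decomposition:
Bags: B1 = {3, 4, 5}  B2 = {4, 5, 9}  B3 = {2, 5, 9}  B4 = {5, 6, 9}  B5 = {1, 5, 9}  B6 = {2, 5, 7}  B7 = {4, 5, 8}
Tree: B1–B2, B2–B3, B3–B4, B2–B5, B3–B6, B2–B7

Every bag has size at most 3, so the width is 3 − 1 = 2 and tw(G) ≤ 2. On the other hand G contains the 3-clique {4, 5, 8}. A clique must lie in a single bag of any decomposition, so no decomposition can have width below 2. Therefore the treewidth is 2.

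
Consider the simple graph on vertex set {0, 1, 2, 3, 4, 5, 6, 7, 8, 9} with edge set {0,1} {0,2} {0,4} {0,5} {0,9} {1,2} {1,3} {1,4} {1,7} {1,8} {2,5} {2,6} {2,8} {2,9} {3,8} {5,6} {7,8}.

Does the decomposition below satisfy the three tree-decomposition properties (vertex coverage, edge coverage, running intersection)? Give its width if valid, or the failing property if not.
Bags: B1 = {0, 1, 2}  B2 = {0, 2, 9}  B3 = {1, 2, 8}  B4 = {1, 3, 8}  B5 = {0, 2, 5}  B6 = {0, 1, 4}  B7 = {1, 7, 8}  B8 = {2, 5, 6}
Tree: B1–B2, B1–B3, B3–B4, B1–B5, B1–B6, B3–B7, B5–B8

Every vertex of G appears in some bag (union = {0, 1, 2, 3, 4, 5, 6, 7, 8, 9}); every edge is covered by a bag; and for each vertex v the set of bags containing v is connected in the bag tree. The decomposition is therefore valid. The largest bag has 3 vertices, so the width is 2.

Yes; width 2.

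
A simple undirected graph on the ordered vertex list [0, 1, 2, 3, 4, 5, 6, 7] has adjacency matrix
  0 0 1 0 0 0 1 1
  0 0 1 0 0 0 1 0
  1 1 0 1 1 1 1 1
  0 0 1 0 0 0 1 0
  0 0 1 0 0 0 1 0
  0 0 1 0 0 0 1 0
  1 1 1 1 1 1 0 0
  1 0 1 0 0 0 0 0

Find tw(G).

A width-2 tree decomposition is:
Bags: B1 = {2, 4, 6}  B2 = {2, 5, 6}  B3 = {0, 2, 6}  B4 = {2, 3, 6}  B5 = {1, 2, 6}  B6 = {0, 2, 7}
Tree: B1–B2, B2–B3, B1–B4, B4–B5, B3–B6
The largest bag has 3 vertices, giving width 2; this decomposition certifies tw(G) ≤ 2. For the lower bound, the 3 vertices {0, 2, 6} are pairwise adjacent, and any tree decomposition puts a clique entirely inside one bag — forcing width ≥ 2. The upper and lower bounds meet at 2, so that is the treewidth.

2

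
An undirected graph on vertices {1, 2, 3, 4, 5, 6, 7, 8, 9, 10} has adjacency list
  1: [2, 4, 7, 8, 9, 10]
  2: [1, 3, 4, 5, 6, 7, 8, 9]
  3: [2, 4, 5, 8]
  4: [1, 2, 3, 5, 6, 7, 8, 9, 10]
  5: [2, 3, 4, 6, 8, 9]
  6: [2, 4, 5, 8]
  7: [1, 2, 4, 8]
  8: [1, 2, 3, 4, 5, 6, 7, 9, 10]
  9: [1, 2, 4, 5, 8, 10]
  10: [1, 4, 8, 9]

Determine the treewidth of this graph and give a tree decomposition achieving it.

Treewidth 4.
Bags: B1 = {1, 2, 4, 8, 9}  B2 = {2, 4, 5, 8, 9}  B3 = {2, 4, 5, 6, 8}  B4 = {2, 3, 4, 5, 8}  B5 = {1, 4, 8, 9, 10}  B6 = {1, 2, 4, 7, 8}
Tree: B1–B2, B2–B3, B2–B4, B1–B5, B1–B6

Each bag holds 5 vertices, so the decomposition has width 4, which upper-bounds the treewidth. Conversely, {1, 2, 4, 8, 9} is a clique of size 5, and the vertices of any clique must share a bag in every tree decomposition; so some bag has ≥ 5 vertices and tw(G) ≥ 4. Combining the bounds, tw(G) = 4.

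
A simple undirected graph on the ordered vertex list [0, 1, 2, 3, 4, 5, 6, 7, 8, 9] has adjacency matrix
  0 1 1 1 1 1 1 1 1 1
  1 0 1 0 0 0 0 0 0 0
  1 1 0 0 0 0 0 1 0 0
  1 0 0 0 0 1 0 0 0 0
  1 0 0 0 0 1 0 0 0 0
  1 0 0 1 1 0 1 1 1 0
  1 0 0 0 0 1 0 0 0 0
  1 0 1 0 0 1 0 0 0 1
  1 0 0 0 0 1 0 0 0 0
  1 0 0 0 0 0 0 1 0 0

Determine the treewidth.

2

A width-2 tree decomposition is:
Bags: B1 = {0, 5, 6}  B2 = {0, 5, 8}  B3 = {0, 5, 7}  B4 = {0, 2, 7}  B5 = {0, 1, 2}  B6 = {0, 3, 5}  B7 = {0, 7, 9}  B8 = {0, 4, 5}
Tree: B1–B2, B2–B3, B3–B4, B4–B5, B1–B6, B4–B7, B3–B8
Each bag holds 3 vertices, so the decomposition has width 2, which upper-bounds the treewidth. On the other hand G contains the 3-clique {0, 1, 2}. A clique must lie in a single bag of any decomposition, so no decomposition can have width below 2. Therefore the treewidth is 2.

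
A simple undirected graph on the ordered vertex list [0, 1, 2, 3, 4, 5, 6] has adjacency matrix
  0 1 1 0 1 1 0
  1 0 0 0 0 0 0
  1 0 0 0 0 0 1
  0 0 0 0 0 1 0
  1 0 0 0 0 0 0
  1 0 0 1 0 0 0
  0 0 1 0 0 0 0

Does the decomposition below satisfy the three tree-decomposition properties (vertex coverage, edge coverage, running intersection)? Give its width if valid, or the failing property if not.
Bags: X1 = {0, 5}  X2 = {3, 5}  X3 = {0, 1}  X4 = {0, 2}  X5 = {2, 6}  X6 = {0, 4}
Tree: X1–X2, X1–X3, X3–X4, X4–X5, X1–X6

Vertex coverage: the bags together contain {0, 1, 2, 3, 4, 5, 6}, the full vertex set. Edge coverage: each edge of G has both endpoints in at least one bag. Running intersection: for every vertex, the bags containing it form a connected subtree. All three properties hold, so this is a valid tree decomposition of width max|bag| − 1 = 1, and hence tw(G) ≤ 1.

Yes; width 1.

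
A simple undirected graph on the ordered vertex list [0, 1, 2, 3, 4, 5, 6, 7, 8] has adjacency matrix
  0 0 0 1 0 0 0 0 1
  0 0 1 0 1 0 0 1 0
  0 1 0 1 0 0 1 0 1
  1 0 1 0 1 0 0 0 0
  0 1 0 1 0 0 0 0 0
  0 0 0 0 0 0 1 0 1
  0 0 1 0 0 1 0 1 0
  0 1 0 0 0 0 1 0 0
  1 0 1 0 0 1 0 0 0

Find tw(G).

3

A width-3 tree decomposition is:
Bags: B1 = {0, 3, 4, 8}  B2 = {2, 3, 4, 8}  B3 = {1, 2, 4, 8}  B4 = {1, 2, 5, 8}  B5 = {1, 2, 5, 6}  B6 = {1, 5, 6, 7}
Tree: B1–B2, B2–B3, B3–B4, B4–B5, B5–B6
Each bag holds 4 vertices, so the decomposition has width 3, which upper-bounds the treewidth. For the lower bound: the 4 vertex sets {0,3,4}, {8}, {2}, {1,5,6,7} are disjoint, each induces a connected subgraph, and every pair is joined by at least one edge of G. Contracting each set to a single vertex therefore yields K_{4} as a minor, and since treewidth is minor-monotone, tw(G) ≥ tw(K_{4}) = 3. The upper and lower bounds meet at 3, so that is the treewidth.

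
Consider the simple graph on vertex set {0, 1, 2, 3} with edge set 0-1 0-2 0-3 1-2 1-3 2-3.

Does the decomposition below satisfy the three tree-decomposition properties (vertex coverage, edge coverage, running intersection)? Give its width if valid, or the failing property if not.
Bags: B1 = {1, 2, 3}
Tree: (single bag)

No — vertex 0 appears in no bag.

A tree decomposition must satisfy three properties: every vertex lies in some bag; for every edge, both endpoints lie together in some bag; and for every vertex, the bags containing it form a connected subtree. Here vertex 0 appears in no bag, so the decomposition is invalid.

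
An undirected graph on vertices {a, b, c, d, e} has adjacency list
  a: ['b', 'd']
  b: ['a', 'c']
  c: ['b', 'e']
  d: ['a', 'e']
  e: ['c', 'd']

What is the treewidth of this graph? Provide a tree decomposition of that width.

Treewidth 2.
One optimal decomposition is:
Bags: B1 = {b, c, e}  B2 = {b, d, e}  B3 = {a, b, d}
Tree: B1–B2, B2–B3

The largest bag has 3 vertices, giving width 2; this decomposition certifies tw(G) ≤ 2. For the lower bound, G contains the cycle b–c–e–d–a–b, so G is not a forest; only forests have treewidth ≤ 1, hence tw(G) ≥ 2. Therefore the treewidth is 2.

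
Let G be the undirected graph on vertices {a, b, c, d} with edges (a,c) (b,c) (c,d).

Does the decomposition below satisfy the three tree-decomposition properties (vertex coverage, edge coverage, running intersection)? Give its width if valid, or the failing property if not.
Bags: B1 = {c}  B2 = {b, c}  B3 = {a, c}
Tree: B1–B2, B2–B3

A tree decomposition must satisfy three properties: every vertex lies in some bag; for every edge, both endpoints lie together in some bag; and for every vertex, the bags containing it form a connected subtree. Here vertex d appears in no bag, so the decomposition is invalid.

No — vertex d appears in no bag.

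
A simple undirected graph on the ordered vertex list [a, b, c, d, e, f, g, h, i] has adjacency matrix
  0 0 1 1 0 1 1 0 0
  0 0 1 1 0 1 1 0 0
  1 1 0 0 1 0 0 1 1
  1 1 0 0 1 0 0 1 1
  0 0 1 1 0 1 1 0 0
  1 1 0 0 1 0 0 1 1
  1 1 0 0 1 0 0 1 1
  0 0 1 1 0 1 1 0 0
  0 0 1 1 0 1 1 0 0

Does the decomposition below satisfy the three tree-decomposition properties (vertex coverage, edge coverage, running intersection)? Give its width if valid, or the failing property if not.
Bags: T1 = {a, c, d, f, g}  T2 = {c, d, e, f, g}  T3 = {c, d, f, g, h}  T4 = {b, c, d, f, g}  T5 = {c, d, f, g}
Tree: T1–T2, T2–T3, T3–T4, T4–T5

A tree decomposition must satisfy three properties: every vertex lies in some bag; for every edge, both endpoints lie together in some bag; and for every vertex, the bags containing it form a connected subtree. Here vertex i appears in no bag, so the decomposition is invalid.

No — vertex i appears in no bag.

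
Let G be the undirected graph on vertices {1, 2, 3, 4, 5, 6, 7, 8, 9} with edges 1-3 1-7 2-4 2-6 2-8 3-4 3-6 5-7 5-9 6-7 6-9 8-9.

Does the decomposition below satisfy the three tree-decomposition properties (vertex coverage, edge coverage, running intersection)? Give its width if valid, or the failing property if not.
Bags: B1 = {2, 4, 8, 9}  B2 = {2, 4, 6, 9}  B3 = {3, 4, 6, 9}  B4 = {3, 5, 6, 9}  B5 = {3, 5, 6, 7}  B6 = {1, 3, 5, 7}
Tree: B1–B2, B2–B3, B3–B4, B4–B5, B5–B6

Yes; width 3.

Vertex coverage: the bags together contain {1, 2, 3, 4, 5, 6, 7, 8, 9}, the full vertex set. Edge coverage: each edge of G has both endpoints in at least one bag. Running intersection: for every vertex, the bags containing it form a connected subtree. All three properties hold, so this is a valid tree decomposition of width max|bag| − 1 = 3, and hence tw(G) ≤ 3.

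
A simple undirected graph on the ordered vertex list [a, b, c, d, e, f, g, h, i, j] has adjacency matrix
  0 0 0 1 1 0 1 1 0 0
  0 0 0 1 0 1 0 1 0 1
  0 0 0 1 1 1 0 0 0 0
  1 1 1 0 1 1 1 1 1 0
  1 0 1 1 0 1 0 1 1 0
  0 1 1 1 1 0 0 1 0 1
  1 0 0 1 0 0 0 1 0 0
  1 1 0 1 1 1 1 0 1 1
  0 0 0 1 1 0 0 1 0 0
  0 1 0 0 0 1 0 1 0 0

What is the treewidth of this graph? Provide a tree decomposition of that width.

Treewidth 3.
One optimal decomposition is:
Bags: B1 = {a, d, g, h}  B2 = {a, d, e, h}  B3 = {d, e, f, h}  B4 = {d, e, h, i}  B5 = {c, d, e, f}  B6 = {b, d, f, h}  B7 = {b, f, h, j}
Tree: B1–B2, B2–B3, B3–B4, B3–B5, B3–B6, B6–B7

Every bag has size at most 4, so the width is 4 − 1 = 3 and tw(G) ≤ 3. Conversely, {a, d, g, h} is a clique of size 4, and the vertices of any clique must share a bag in every tree decomposition; so some bag has ≥ 4 vertices and tw(G) ≥ 3. The upper and lower bounds meet at 3, so that is the treewidth.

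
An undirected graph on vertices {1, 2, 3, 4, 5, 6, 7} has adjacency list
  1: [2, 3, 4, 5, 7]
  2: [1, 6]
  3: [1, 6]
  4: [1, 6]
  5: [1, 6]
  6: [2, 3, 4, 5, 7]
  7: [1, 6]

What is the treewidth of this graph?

A width-2 tree decomposition is:
Bags: B1 = {1, 6, 7}  B2 = {1, 3, 6}  B3 = {1, 4, 6}  B4 = {1, 2, 6}  B5 = {1, 5, 6}
Tree: B1–B2, B2–B3, B3–B4, B4–B5
Each bag holds 3 vertices, so the decomposition has width 2, which upper-bounds the treewidth. The edges 1–7–6–3–1 form a cycle, so G is not a tree and its treewidth is at least 2. Combining the bounds, tw(G) = 2.

2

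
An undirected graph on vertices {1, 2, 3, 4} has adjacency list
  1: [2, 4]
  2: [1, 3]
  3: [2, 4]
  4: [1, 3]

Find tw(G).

2

A width-2 tree decomposition is:
Bags: B1 = {2, 3, 4}  B2 = {1, 2, 4}
Tree: B1–B2
The largest bag has 3 vertices, giving width 2; this decomposition certifies tw(G) ≤ 2. Since 2–3–4–1–2 is a cycle in G, G is not acyclic. Forests are exactly the graphs of treewidth ≤ 1, so tw(G) ≥ 2. The upper and lower bounds meet at 2, so that is the treewidth.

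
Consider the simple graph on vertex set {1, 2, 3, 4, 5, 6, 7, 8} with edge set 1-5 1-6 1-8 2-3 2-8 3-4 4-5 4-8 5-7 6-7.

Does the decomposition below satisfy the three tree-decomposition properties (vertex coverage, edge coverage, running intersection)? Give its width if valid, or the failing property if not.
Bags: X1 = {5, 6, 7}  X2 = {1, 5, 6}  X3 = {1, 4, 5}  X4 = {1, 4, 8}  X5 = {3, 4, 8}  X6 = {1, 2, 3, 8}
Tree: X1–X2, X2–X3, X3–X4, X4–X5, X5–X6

No — bags containing vertex 1 are not connected in the tree.

A tree decomposition must satisfy three properties: every vertex lies in some bag; for every edge, both endpoints lie together in some bag; and for every vertex, the bags containing it form a connected subtree. Here bags containing vertex 1 are not connected in the tree, so the decomposition is invalid.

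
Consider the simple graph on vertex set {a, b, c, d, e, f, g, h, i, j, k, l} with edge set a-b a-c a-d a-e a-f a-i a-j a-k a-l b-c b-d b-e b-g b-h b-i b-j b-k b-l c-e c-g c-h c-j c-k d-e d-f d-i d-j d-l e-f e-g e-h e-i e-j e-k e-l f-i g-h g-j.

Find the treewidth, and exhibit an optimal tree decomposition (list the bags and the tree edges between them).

Every bag has size at most 5, so the width is 5 − 1 = 4 and tw(G) ≤ 4. Conversely, {a, d, e, f, i} is a clique of size 5, and the vertices of any clique must share a bag in every tree decomposition; so some bag has ≥ 5 vertices and tw(G) ≥ 4. Therefore the treewidth is 4.

Treewidth 4.
One optimal decomposition is:
Bags: B1 = {a, b, c, e, j}  B2 = {a, b, d, e, j}  B3 = {a, b, d, e, l}  B4 = {a, b, d, e, i}  B5 = {a, b, c, e, k}  B6 = {a, d, e, f, i}  B7 = {b, c, e, g, j}  B8 = {b, c, e, g, h}
Tree: B1–B2, B2–B3, B3–B4, B1–B5, B4–B6, B1–B7, B7–B8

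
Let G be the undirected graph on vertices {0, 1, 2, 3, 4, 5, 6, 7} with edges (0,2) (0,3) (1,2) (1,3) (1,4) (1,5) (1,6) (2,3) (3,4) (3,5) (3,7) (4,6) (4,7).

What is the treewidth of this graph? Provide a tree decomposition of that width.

Every bag has size at most 3, so the width is 3 − 1 = 2 and tw(G) ≤ 2. On the other hand G contains the 3-clique {0, 2, 3}. A clique must lie in a single bag of any decomposition, so no decomposition can have width below 2. Combining the bounds, tw(G) = 2.

Treewidth 2.
Bags: B1 = {1, 2, 3}  B2 = {1, 3, 4}  B3 = {3, 4, 7}  B4 = {1, 4, 6}  B5 = {1, 3, 5}  B6 = {0, 2, 3}
Tree: B1–B2, B2–B3, B2–B4, B1–B5, B1–B6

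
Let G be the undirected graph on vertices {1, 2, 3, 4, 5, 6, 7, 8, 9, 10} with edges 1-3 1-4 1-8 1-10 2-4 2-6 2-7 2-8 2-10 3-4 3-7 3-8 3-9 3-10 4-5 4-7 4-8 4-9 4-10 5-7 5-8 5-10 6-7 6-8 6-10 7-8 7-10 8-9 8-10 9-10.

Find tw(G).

A width-4 tree decomposition is:
Bags: B1 = {3, 4, 7, 8, 10}  B2 = {2, 4, 7, 8, 10}  B3 = {4, 5, 7, 8, 10}  B4 = {3, 4, 8, 9, 10}  B5 = {1, 3, 4, 8, 10}  B6 = {2, 6, 7, 8, 10}
Tree: B1–B2, B1–B3, B1–B4, B4–B5, B2–B6
Each bag holds 5 vertices, so the decomposition has width 4, which upper-bounds the treewidth. Conversely, {2, 4, 7, 8, 10} is a clique of size 5, and the vertices of any clique must share a bag in every tree decomposition; so some bag has ≥ 5 vertices and tw(G) ≥ 4. Therefore the treewidth is 4.

4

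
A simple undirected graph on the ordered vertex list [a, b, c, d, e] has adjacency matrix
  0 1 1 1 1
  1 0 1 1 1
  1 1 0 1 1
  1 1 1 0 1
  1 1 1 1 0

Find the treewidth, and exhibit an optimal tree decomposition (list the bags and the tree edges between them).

A single bag containing all 5 vertices is trivially a valid decomposition of width 4. On the other hand G contains the 5-clique {a, b, c, d, e}. A clique must lie in a single bag of any decomposition, so no decomposition can have width below 4. Therefore the treewidth is 4.

Treewidth 4.
One optimal decomposition is:
Bags: B1 = {a, b, c, d, e}
Tree: (single bag)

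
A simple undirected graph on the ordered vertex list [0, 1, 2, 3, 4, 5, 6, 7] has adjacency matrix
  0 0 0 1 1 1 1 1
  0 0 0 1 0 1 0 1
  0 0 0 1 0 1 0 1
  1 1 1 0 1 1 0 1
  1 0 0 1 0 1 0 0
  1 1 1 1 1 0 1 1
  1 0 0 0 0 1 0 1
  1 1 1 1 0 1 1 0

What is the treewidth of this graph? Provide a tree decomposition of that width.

Treewidth 3.
One optimal decomposition is:
Bags: B1 = {1, 3, 5, 7}  B2 = {2, 3, 5, 7}  B3 = {0, 3, 5, 7}  B4 = {0, 5, 6, 7}  B5 = {0, 3, 4, 5}
Tree: B1–B2, B1–B3, B3–B4, B3–B5

The largest bag has 4 vertices, giving width 3; this decomposition certifies tw(G) ≤ 3. On the other hand G contains the 4-clique {0, 3, 4, 5}. A clique must lie in a single bag of any decomposition, so no decomposition can have width below 3. Combining the bounds, tw(G) = 3.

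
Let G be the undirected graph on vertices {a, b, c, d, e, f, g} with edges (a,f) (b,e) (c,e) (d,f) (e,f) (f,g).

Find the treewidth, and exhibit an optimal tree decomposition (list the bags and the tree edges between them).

Each bag holds 2 vertices, so the decomposition has width 1, which upper-bounds the treewidth. Since G has at least one edge (e.g. f–g), it is not an edgeless graph, so tw(G) ≥ 1. Therefore the treewidth is 1.

Treewidth 1.
Bags: B1 = {f, g}  B2 = {e, f}  B3 = {b, e}  B4 = {d, f}  B5 = {a, f}  B6 = {c, e}
Tree: B1–B2, B2–B3, B2–B4, B4–B5, B3–B6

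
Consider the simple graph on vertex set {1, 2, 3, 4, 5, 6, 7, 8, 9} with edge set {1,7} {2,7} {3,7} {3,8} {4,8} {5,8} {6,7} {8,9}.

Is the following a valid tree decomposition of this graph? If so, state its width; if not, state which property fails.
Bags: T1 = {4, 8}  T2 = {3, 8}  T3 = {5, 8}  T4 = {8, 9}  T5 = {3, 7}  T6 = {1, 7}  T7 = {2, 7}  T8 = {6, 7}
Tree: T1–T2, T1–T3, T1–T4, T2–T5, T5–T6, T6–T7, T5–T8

Yes; width 1.

Checking the three conditions: (i) the bags cover all of {1, 2, 3, 4, 5, 6, 7, 8, 9}; (ii) for each edge, some bag contains both endpoints; (iii) the bags containing any fixed vertex form a subtree. All hold, so the decomposition is valid with width 2 − 1 = 1.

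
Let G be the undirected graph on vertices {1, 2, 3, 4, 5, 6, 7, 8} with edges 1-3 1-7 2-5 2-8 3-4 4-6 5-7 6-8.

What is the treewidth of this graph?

A width-2 tree decomposition is:
Bags: B1 = {3, 4, 6}  B2 = {3, 6, 8}  B3 = {2, 3, 8}  B4 = {2, 3, 5}  B5 = {3, 5, 7}  B6 = {1, 3, 7}
Tree: B1–B2, B2–B3, B3–B4, B4–B5, B5–B6
The largest bag has 3 vertices, giving width 2; this decomposition certifies tw(G) ≤ 2. For the lower bound, G contains the cycle 3–4–6–8–2–5–7–1–3, so G is not a forest; only forests have treewidth ≤ 1, hence tw(G) ≥ 2. Therefore the treewidth is 2.

2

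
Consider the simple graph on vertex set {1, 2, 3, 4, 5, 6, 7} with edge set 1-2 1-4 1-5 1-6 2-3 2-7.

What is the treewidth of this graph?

1

A width-1 tree decomposition is:
Bags: B1 = {1, 2}  B2 = {1, 4}  B3 = {1, 5}  B4 = {2, 7}  B5 = {2, 3}  B6 = {1, 6}
Tree: B1–B2, B2–B3, B1–B4, B1–B5, B2–B6
Every bag has size at most 2, so the width is 2 − 1 = 1 and tw(G) ≤ 1. Any graph with an edge has treewidth ≥ 1, and G has the edge 2–1. Hence tw(G) = 1 exactly.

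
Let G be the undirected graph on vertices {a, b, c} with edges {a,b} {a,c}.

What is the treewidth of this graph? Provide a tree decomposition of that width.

Treewidth 1.
One such decomposition:
Bags: B1 = {a, c}  B2 = {a, b}
Tree: B1–B2

The largest bag has 2 vertices, giving width 1; this decomposition certifies tw(G) ≤ 1. Any graph with an edge has treewidth ≥ 1, and G has the edge c–a. Hence tw(G) = 1 exactly.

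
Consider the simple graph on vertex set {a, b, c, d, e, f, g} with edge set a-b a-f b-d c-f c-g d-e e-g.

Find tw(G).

2

A width-2 tree decomposition is:
Bags: B1 = {a, c, f}  B2 = {a, b, c}  B3 = {b, c, d}  B4 = {c, d, e}  B5 = {c, e, g}
Tree: B1–B2, B2–B3, B3–B4, B4–B5
The largest bag has 3 vertices, giving width 2; this decomposition certifies tw(G) ≤ 2. The edges c–f–a–b–d–e–g–c form a cycle, so G is not a tree and its treewidth is at least 2. The upper and lower bounds meet at 2, so that is the treewidth.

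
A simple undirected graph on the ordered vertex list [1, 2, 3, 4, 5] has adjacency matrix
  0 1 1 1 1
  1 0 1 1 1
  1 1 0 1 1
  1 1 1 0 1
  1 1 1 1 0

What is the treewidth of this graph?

A width-4 tree decomposition is:
Bags: B1 = {1, 2, 3, 4, 5}
Tree: (single bag)
With just one bag of size 5, the width is 5 − 1 = 4, so tw(G) ≤ 4. Conversely, {1, 2, 3, 4, 5} is a clique of size 5, and the vertices of any clique must share a bag in every tree decomposition; so some bag has ≥ 5 vertices and tw(G) ≥ 4. Combining the bounds, tw(G) = 4.

4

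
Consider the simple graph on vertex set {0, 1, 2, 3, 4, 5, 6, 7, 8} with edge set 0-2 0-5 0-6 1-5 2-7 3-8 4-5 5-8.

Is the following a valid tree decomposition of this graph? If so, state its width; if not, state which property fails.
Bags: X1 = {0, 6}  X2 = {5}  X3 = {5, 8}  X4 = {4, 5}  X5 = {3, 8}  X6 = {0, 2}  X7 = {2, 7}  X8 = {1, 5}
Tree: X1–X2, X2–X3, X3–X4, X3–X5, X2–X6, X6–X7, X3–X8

No — edge (0,5) lies in no bag.

A tree decomposition must satisfy three properties: every vertex lies in some bag; for every edge, both endpoints lie together in some bag; and for every vertex, the bags containing it form a connected subtree. Here edge (0,5) lies in no bag, so the decomposition is invalid.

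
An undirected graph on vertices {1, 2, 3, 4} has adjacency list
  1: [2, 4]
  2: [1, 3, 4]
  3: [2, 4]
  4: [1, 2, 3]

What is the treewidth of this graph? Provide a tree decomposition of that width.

Treewidth 2.
One such decomposition:
Bags: B1 = {2, 3, 4}  B2 = {1, 2, 4}
Tree: B1–B2

Each bag holds 3 vertices, so the decomposition has width 2, which upper-bounds the treewidth. On the other hand G contains the 3-clique {1, 2, 4}. A clique must lie in a single bag of any decomposition, so no decomposition can have width below 2. Therefore the treewidth is 2.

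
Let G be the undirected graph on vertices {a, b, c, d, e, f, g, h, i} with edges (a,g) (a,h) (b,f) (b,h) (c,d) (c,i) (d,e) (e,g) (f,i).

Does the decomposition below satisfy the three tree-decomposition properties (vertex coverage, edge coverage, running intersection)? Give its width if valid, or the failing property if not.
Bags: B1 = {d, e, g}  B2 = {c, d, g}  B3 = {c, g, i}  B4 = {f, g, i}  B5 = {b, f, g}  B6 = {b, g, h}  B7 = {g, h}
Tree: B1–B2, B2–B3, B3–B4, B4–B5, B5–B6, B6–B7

No — vertex a appears in no bag.

A tree decomposition must satisfy three properties: every vertex lies in some bag; for every edge, both endpoints lie together in some bag; and for every vertex, the bags containing it form a connected subtree. Here vertex a appears in no bag, so the decomposition is invalid.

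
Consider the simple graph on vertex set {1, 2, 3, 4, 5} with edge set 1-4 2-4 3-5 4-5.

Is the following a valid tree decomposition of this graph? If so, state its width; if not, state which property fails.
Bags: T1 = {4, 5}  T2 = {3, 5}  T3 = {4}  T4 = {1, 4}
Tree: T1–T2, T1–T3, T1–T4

A tree decomposition must satisfy three properties: every vertex lies in some bag; for every edge, both endpoints lie together in some bag; and for every vertex, the bags containing it form a connected subtree. Here vertex 2 appears in no bag, so the decomposition is invalid.

No — vertex 2 appears in no bag.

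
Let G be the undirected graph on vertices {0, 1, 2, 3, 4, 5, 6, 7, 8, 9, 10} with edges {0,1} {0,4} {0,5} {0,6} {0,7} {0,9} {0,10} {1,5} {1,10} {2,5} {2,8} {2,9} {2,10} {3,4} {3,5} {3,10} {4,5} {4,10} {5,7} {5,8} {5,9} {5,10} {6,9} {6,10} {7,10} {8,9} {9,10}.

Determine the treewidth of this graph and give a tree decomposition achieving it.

Treewidth 3.
Bags: B1 = {0, 4, 5, 10}  B2 = {0, 5, 9, 10}  B3 = {3, 4, 5, 10}  B4 = {0, 1, 5, 10}  B5 = {2, 5, 9, 10}  B6 = {2, 5, 8, 9}  B7 = {0, 5, 7, 10}  B8 = {0, 6, 9, 10}
Tree: B1–B2, B1–B3, B2–B4, B2–B5, B5–B6, B2–B7, B2–B8

Each bag holds 4 vertices, so the decomposition has width 3, which upper-bounds the treewidth. On the other hand G contains the 4-clique {2, 5, 8, 9}. A clique must lie in a single bag of any decomposition, so no decomposition can have width below 3. Therefore the treewidth is 3.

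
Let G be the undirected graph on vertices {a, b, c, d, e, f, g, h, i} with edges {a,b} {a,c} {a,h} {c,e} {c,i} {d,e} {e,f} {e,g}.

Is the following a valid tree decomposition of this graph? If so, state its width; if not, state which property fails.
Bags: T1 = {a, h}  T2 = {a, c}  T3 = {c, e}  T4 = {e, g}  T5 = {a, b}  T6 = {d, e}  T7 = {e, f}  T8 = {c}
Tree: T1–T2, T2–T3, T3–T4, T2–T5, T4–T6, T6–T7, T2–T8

No — vertex i appears in no bag.

A tree decomposition must satisfy three properties: every vertex lies in some bag; for every edge, both endpoints lie together in some bag; and for every vertex, the bags containing it form a connected subtree. Here vertex i appears in no bag, so the decomposition is invalid.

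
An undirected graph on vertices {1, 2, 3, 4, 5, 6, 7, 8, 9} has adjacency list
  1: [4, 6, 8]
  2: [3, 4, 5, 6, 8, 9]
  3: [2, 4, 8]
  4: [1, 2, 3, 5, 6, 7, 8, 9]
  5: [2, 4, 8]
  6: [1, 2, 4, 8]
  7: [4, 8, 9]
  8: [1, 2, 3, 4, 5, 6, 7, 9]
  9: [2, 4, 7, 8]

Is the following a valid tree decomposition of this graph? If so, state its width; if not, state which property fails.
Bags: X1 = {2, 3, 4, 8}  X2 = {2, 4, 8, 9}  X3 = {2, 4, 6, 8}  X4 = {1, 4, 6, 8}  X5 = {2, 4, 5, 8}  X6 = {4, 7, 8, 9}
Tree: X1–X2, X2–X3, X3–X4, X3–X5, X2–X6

Yes; width 3.

Checking the three conditions: (i) the bags cover all of {1, 2, 3, 4, 5, 6, 7, 8, 9}; (ii) for each edge, some bag contains both endpoints; (iii) the bags containing any fixed vertex form a subtree. All hold, so the decomposition is valid with width 4 − 1 = 3.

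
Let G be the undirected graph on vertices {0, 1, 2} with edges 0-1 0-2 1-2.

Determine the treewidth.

2

A width-2 tree decomposition is:
Bags: B1 = {0, 1, 2}
Tree: (single bag)
With just one bag of size 3, the width is 3 − 1 = 2, so tw(G) ≤ 2. On the other hand G contains the 3-clique {0, 1, 2}. A clique must lie in a single bag of any decomposition, so no decomposition can have width below 2. The upper and lower bounds meet at 2, so that is the treewidth.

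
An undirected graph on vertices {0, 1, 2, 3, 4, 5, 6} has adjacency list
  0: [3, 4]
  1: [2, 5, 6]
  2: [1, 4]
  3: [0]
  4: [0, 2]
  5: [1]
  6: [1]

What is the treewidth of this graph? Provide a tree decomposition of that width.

Each bag holds 2 vertices, so the decomposition has width 1, which upper-bounds the treewidth. G has an edge, so its treewidth is at least 1. Therefore the treewidth is 1.

Treewidth 1.
One optimal decomposition is:
Bags: B1 = {2, 4}  B2 = {0, 4}  B3 = {1, 2}  B4 = {1, 6}  B5 = {0, 3}  B6 = {1, 5}
Tree: B1–B2, B1–B3, B3–B4, B2–B5, B4–B6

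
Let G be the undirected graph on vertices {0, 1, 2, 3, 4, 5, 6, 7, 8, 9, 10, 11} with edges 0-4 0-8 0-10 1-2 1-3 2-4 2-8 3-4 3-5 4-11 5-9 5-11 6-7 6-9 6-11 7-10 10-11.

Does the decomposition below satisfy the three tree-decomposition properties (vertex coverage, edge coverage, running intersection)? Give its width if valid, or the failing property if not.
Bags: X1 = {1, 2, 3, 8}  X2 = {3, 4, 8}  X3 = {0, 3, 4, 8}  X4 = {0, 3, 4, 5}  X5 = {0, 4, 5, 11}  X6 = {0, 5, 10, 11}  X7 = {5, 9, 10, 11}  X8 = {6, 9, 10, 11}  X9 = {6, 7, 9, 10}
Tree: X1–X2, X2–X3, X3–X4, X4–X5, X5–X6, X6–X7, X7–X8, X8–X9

A tree decomposition must satisfy three properties: every vertex lies in some bag; for every edge, both endpoints lie together in some bag; and for every vertex, the bags containing it form a connected subtree. Here edge (2,4) lies in no bag, so the decomposition is invalid.

No — edge (2,4) lies in no bag.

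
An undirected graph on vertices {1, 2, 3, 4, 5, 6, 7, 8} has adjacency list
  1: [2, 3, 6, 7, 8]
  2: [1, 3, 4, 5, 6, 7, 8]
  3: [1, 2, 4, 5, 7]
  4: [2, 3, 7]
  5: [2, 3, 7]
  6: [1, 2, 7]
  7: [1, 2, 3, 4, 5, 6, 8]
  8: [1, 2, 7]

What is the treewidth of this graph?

3

A width-3 tree decomposition is:
Bags: B1 = {1, 2, 3, 7}  B2 = {2, 3, 4, 7}  B3 = {1, 2, 6, 7}  B4 = {1, 2, 7, 8}  B5 = {2, 3, 5, 7}
Tree: B1–B2, B1–B3, B1–B4, B1–B5
Every bag has size at most 4, so the width is 4 − 1 = 3 and tw(G) ≤ 3. Conversely, {1, 2, 7, 8} is a clique of size 4, and the vertices of any clique must share a bag in every tree decomposition; so some bag has ≥ 4 vertices and tw(G) ≥ 3. Hence tw(G) = 3 exactly.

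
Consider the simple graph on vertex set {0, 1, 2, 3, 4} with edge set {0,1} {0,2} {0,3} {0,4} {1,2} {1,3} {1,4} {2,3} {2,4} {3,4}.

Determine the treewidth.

A width-4 tree decomposition is:
Bags: B1 = {0, 1, 2, 3, 4}
Tree: (single bag)
With just one bag of size 5, the width is 5 − 1 = 4, so tw(G) ≤ 4. For the lower bound, the 5 vertices {0, 1, 2, 3, 4} are pairwise adjacent, and any tree decomposition puts a clique entirely inside one bag — forcing width ≥ 4. Combining the bounds, tw(G) = 4.

4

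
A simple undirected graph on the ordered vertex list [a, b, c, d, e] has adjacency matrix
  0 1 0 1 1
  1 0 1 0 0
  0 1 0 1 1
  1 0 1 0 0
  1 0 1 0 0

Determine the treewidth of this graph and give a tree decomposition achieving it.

Treewidth 2.
One optimal decomposition is:
Bags: B1 = {a, c, d}  B2 = {a, b, c}  B3 = {a, c, e}
Tree: B1–B2, B2–B3

Each bag holds 3 vertices, so the decomposition has width 2, which upper-bounds the treewidth. For the lower bound, G contains the cycle d–a–b–c–d, so G is not a forest; only forests have treewidth ≤ 1, hence tw(G) ≥ 2. Hence tw(G) = 2 exactly.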